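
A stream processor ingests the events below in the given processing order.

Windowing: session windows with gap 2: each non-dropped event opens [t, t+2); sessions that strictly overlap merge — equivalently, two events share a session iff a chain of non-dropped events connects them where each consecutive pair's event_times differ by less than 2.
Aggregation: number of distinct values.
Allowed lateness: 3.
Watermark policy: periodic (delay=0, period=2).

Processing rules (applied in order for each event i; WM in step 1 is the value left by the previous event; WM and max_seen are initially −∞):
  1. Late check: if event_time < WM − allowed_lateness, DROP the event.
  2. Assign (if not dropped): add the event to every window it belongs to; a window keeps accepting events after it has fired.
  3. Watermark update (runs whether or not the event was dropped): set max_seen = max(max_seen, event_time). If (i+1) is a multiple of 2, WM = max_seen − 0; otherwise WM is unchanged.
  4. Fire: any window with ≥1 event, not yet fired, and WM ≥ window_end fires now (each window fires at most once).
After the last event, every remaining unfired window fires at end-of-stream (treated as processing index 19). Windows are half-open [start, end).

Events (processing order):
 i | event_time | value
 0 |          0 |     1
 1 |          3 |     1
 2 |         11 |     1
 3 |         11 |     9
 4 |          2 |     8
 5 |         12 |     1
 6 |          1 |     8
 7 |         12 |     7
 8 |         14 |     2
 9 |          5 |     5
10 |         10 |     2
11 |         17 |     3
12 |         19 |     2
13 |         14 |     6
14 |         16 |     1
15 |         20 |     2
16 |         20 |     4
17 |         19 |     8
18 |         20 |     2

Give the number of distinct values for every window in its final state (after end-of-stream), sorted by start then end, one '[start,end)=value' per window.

i=0 t=0 v=1: → [0,2); WM=−∞
i=1 t=3 v=1: → [3,5); WM=3
i=2 t=11 v=1: → [11,13); WM=3
i=3 t=11 v=9: → [11,13); WM=11
i=4 t=2 v=8: DROP (t<11-3); WM=11
i=5 t=12 v=1: → [11,14); WM=12
i=6 t=1 v=8: DROP (t<12-3); WM=12
i=7 t=12 v=7: → [11,14); WM=12
i=8 t=14 v=2: → [14,16); WM=12
i=9 t=5 v=5: DROP (t<12-3); WM=14
i=10 t=10 v=2: DROP (t<14-3); WM=14
i=11 t=17 v=3: → [17,19); WM=17
i=12 t=19 v=2: → [19,21); WM=17
i=13 t=14 v=6: → [14,16); WM=19
i=14 t=16 v=1: → [16,19); WM=19
i=15 t=20 v=2: → [19,22); WM=20
i=16 t=20 v=4: → [19,22); WM=20
i=17 t=19 v=8: → [19,22); WM=20
i=18 t=20 v=2: → [19,22); WM=20

[0,2)=1 [3,5)=1 [11,14)=3 [14,16)=2 [16,19)=2 [19,22)=3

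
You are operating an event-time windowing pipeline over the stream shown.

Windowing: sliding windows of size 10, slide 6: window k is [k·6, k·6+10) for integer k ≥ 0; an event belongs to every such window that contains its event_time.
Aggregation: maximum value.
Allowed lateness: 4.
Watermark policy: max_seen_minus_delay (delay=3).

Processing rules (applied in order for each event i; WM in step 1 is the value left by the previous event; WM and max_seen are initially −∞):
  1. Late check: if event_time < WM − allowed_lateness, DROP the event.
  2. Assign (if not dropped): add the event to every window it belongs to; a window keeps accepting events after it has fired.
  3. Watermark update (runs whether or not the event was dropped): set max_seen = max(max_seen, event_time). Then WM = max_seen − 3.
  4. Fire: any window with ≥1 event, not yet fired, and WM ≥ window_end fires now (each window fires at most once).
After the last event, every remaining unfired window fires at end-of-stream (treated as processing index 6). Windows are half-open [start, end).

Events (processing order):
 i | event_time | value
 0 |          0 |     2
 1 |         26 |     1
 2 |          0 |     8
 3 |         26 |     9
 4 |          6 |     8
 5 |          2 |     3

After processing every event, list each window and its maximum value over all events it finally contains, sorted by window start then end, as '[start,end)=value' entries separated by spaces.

i=0 t=0 v=2: → [0,10); WM=-3
i=1 t=26 v=1: → [24,34),[18,28); WM=23; [0,10) fires=2
i=2 t=0 v=8: DROP (t<23-4); WM=23
i=3 t=26 v=9: → [24,34),[18,28); WM=23
i=4 t=6 v=8: DROP (t<23-4); WM=23
i=5 t=2 v=3: DROP (t<23-4); WM=23

[0,10)=2 [18,28)=9 [24,34)=9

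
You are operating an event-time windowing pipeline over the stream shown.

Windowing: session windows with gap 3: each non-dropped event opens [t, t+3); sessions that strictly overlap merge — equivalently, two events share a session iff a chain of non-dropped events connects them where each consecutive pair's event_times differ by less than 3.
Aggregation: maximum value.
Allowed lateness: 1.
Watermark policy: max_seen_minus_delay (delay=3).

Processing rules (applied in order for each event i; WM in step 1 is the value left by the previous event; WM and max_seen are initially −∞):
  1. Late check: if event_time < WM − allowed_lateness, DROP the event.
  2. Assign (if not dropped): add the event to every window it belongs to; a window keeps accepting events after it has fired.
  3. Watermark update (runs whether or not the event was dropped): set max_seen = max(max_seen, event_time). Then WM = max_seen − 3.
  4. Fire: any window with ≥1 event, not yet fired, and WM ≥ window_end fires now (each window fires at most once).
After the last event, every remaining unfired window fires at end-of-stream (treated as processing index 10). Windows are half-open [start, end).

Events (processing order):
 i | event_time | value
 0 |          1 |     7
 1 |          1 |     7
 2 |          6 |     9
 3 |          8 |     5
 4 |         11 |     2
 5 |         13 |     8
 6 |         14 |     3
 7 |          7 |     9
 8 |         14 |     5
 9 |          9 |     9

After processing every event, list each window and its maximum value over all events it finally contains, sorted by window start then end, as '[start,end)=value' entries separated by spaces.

[1,4)=7 [6,11)=9 [11,17)=8

i=0 t=1 v=7: → [1,4); WM=-2
i=1 t=1 v=7: → [1,4); WM=-2
i=2 t=6 v=9: → [6,9); WM=3
i=3 t=8 v=5: → [6,11); WM=5
i=4 t=11 v=2: → [11,14); WM=8
i=5 t=13 v=8: → [11,16); WM=10
i=6 t=14 v=3: → [11,17); WM=11
i=7 t=7 v=9: DROP (t<11-1); WM=11
i=8 t=14 v=5: → [11,17); WM=11
i=9 t=9 v=9: DROP (t<11-1); WM=11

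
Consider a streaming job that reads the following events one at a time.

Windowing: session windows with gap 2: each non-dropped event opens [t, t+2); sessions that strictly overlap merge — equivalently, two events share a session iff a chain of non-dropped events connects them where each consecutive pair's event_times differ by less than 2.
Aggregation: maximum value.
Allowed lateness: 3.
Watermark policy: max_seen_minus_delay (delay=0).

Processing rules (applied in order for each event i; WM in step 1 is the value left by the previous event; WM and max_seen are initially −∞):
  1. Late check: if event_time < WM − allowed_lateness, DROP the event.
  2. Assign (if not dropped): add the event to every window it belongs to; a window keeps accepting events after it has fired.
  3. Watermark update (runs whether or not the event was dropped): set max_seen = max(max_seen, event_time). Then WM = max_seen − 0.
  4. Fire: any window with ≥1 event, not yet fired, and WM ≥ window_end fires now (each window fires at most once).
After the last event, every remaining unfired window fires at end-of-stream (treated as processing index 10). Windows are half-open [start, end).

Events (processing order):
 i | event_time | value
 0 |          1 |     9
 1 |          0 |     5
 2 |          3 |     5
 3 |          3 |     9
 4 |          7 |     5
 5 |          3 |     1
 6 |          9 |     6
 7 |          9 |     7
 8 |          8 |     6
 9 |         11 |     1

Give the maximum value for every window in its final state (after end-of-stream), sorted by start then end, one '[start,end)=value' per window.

i=0 t=1 v=9: → [1,3); WM=1
i=1 t=0 v=5: → [0,3); WM=1
i=2 t=3 v=5: → [3,5); WM=3
i=3 t=3 v=9: → [3,5); WM=3
i=4 t=7 v=5: → [7,9); WM=7
i=5 t=3 v=1: DROP (t<7-3); WM=7
i=6 t=9 v=6: → [9,11); WM=9
i=7 t=9 v=7: → [9,11); WM=9
i=8 t=8 v=6: → [7,11); WM=9
i=9 t=11 v=1: → [11,13); WM=11

[0,3)=9 [3,5)=9 [7,11)=7 [11,13)=1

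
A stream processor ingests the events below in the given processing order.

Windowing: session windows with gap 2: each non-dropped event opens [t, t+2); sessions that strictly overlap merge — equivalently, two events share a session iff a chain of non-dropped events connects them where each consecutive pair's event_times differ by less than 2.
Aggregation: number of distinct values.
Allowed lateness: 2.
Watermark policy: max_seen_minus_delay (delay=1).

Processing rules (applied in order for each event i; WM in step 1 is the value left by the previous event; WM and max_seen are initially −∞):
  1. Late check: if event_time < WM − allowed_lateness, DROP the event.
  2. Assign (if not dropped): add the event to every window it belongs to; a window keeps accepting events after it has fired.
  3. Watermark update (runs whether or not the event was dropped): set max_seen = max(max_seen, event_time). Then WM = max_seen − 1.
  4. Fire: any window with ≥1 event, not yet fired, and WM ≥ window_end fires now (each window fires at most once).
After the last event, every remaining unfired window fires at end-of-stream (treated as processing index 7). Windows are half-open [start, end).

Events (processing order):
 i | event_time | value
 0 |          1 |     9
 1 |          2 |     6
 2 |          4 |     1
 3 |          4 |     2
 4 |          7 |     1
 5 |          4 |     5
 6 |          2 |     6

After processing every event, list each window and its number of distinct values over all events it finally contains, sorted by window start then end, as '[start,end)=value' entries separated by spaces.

[1,4)=2 [4,6)=3 [7,9)=1

i=0 t=1 v=9: → [1,3); WM=0
i=1 t=2 v=6: → [1,4); WM=1
i=2 t=4 v=1: → [4,6); WM=3
i=3 t=4 v=2: → [4,6); WM=3
i=4 t=7 v=1: → [7,9); WM=6
i=5 t=4 v=5: → [4,6); WM=6
i=6 t=2 v=6: DROP (t<6-2); WM=6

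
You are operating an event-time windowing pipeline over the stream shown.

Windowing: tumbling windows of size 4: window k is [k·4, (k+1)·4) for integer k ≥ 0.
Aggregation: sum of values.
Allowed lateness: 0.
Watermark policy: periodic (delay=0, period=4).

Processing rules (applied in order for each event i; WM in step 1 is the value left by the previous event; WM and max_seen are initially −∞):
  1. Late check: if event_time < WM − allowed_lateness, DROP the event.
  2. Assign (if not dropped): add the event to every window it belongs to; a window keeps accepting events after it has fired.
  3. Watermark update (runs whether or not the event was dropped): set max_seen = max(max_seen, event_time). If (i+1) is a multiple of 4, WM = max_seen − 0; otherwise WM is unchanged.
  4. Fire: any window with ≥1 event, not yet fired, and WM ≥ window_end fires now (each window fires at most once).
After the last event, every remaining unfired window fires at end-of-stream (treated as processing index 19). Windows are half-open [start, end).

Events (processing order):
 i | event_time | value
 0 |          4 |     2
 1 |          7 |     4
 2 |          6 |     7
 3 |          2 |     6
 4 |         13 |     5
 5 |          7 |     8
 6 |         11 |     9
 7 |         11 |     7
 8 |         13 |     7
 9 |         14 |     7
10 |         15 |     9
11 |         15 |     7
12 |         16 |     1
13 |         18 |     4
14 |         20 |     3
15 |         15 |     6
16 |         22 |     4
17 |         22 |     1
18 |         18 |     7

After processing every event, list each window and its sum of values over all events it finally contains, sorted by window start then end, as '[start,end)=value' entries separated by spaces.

i=0 t=4 v=2: → [4,8); WM=−∞
i=1 t=7 v=4: → [4,8); WM=−∞
i=2 t=6 v=7: → [4,8); WM=−∞
i=3 t=2 v=6: → [0,4); WM=7; [0,4) fires=6
i=4 t=13 v=5: → [12,16); WM=7
i=5 t=7 v=8: → [4,8); WM=7
i=6 t=11 v=9: → [8,12); WM=7
i=7 t=11 v=7: → [8,12); WM=13; [4,8) fires=21 [8,12) fires=16
i=8 t=13 v=7: → [12,16); WM=13
i=9 t=14 v=7: → [12,16); WM=13
i=10 t=15 v=9: → [12,16); WM=13
i=11 t=15 v=7: → [12,16); WM=15
i=12 t=16 v=1: → [16,20); WM=15
i=13 t=18 v=4: → [16,20); WM=15
i=14 t=20 v=3: → [20,24); WM=15
i=15 t=15 v=6: → [12,16); WM=20; [12,16) fires=41 [16,20) fires=5
i=16 t=22 v=4: → [20,24); WM=20
i=17 t=22 v=1: → [20,24); WM=20
i=18 t=18 v=7: DROP (t<20-0); WM=20

[0,4)=6 [4,8)=21 [8,12)=16 [12,16)=41 [16,20)=5 [20,24)=8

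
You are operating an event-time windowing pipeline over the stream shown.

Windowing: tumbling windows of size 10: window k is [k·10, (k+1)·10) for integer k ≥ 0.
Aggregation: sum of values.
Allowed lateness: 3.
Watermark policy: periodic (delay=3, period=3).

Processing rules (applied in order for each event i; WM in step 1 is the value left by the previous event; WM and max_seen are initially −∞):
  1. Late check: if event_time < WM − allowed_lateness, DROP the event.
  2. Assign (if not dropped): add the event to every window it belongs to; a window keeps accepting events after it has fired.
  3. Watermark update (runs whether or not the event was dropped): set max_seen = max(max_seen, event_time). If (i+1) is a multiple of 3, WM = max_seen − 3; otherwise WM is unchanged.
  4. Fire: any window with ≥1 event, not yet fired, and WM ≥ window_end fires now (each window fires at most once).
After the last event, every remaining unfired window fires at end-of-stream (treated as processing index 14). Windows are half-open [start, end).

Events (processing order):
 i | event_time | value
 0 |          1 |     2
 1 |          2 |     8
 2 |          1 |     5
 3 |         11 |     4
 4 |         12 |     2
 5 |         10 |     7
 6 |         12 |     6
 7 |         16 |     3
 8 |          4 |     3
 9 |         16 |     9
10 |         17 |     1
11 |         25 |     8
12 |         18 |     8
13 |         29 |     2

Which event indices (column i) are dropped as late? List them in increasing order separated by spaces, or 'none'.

8 12

i=0 t=1 v=2: → [0,10); WM=−∞
i=1 t=2 v=8: → [0,10); WM=−∞
i=2 t=1 v=5: → [0,10); WM=-1
i=3 t=11 v=4: → [10,20); WM=-1
i=4 t=12 v=2: → [10,20); WM=-1
i=5 t=10 v=7: → [10,20); WM=9
i=6 t=12 v=6: → [10,20); WM=9
i=7 t=16 v=3: → [10,20); WM=9
i=8 t=4 v=3: DROP (t<9-3); WM=13; [0,10) fires=15
i=9 t=16 v=9: → [10,20); WM=13
i=10 t=17 v=1: → [10,20); WM=13
i=11 t=25 v=8: → [20,30); WM=22; [10,20) fires=32
i=12 t=18 v=8: DROP (t<22-3); WM=22
i=13 t=29 v=2: → [20,30); WM=22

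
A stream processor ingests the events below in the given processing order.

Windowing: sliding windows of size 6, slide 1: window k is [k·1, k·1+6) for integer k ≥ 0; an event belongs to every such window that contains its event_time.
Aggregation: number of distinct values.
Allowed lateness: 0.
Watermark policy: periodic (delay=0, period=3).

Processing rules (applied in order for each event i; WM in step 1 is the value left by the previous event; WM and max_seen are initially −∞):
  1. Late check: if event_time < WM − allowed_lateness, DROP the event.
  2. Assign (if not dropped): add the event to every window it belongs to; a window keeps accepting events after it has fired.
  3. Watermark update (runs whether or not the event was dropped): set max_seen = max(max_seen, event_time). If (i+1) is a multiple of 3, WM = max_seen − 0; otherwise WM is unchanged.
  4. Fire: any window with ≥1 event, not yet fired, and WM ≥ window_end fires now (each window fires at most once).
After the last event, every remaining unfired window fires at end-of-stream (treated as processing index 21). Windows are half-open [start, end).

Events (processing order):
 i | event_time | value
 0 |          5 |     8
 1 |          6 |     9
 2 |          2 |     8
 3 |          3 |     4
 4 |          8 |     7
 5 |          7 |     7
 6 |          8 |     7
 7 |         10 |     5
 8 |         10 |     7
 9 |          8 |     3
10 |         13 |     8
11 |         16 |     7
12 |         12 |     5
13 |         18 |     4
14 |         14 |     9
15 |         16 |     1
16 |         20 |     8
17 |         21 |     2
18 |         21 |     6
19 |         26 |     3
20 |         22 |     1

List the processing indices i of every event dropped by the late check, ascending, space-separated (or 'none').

3 9 12 14 15

i=0 t=5 v=8: → [5,11),[4,10),[3,9),[2,8),[1,7),[0,6); WM=−∞
i=1 t=6 v=9: → [6,12),[5,11),[4,10),[3,9),[2,8),[1,7); WM=−∞
i=2 t=2 v=8: → [2,8),[1,7),[0,6); WM=6; [0,6) fires=1
i=3 t=3 v=4: DROP (t<6-0); WM=6
i=4 t=8 v=7: → [8,14),[7,13),[6,12),[5,11),[4,10),[3,9); WM=6
i=5 t=7 v=7: → [7,13),[6,12),[5,11),[4,10),[3,9),[2,8); WM=8; [1,7) fires=2 [2,8) fires=3
i=6 t=8 v=7: → [8,14),[7,13),[6,12),[5,11),[4,10),[3,9); WM=8
i=7 t=10 v=5: → [10,16),[9,15),[8,14),[7,13),[6,12),[5,11); WM=8
i=8 t=10 v=7: → [10,16),[9,15),[8,14),[7,13),[6,12),[5,11); WM=10; [3,9) fires=3 [4,10) fires=3
i=9 t=8 v=3: DROP (t<10-0); WM=10
i=10 t=13 v=8: → [13,19),[12,18),[11,17),[10,16),[9,15),[8,14); WM=10
i=11 t=16 v=7: → [16,22),[15,21),[14,20),[13,19),[12,18),[11,17); WM=16; [5,11) fires=4 [6,12) fires=3 [7,13) fires=2 [8,14) fires=3 [9,15) fires=3 [10,16) fires=3
i=12 t=12 v=5: DROP (t<16-0); WM=16
i=13 t=18 v=4: → [18,24),[17,23),[16,22),[15,21),[14,20),[13,19); WM=16
i=14 t=14 v=9: DROP (t<16-0); WM=18; [11,17) fires=2 [12,18) fires=2
i=15 t=16 v=1: DROP (t<18-0); WM=18
i=16 t=20 v=8: → [20,26),[19,25),[18,24),[17,23),[16,22),[15,21); WM=18
i=17 t=21 v=2: → [21,27),[20,26),[19,25),[18,24),[17,23),[16,22); WM=21; [13,19) fires=3 [14,20) fires=2 [15,21) fires=3
i=18 t=21 v=6: → [21,27),[20,26),[19,25),[18,24),[17,23),[16,22); WM=21
i=19 t=26 v=3: → [26,32),[25,31),[24,30),[23,29),[22,28),[21,27); WM=21
i=20 t=22 v=1: → [22,28),[21,27),[20,26),[19,25),[18,24),[17,23); WM=26; [16,22) fires=5 [17,23) fires=5 [18,24) fires=5 [19,25) fires=4 [20,26) fires=4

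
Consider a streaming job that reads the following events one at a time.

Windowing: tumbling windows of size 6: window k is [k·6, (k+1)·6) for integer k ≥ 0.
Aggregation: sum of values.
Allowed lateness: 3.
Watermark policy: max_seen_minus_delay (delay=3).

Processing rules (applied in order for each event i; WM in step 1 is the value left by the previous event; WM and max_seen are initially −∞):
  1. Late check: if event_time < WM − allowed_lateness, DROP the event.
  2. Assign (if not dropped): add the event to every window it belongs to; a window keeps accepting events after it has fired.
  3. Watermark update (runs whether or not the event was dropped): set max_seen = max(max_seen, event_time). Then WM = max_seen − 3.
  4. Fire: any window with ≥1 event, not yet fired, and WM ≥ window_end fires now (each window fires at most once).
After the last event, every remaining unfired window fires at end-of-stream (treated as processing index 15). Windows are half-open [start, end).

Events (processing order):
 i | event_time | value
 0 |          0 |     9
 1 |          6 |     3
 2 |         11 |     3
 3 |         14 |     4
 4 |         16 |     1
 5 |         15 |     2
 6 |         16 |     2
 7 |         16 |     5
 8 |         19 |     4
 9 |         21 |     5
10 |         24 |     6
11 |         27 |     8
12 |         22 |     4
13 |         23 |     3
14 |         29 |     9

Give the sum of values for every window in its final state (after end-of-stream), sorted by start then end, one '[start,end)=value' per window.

i=0 t=0 v=9: → [0,6); WM=-3
i=1 t=6 v=3: → [6,12); WM=3
i=2 t=11 v=3: → [6,12); WM=8; [0,6) fires=9
i=3 t=14 v=4: → [12,18); WM=11
i=4 t=16 v=1: → [12,18); WM=13; [6,12) fires=6
i=5 t=15 v=2: → [12,18); WM=13
i=6 t=16 v=2: → [12,18); WM=13
i=7 t=16 v=5: → [12,18); WM=13
i=8 t=19 v=4: → [18,24); WM=16
i=9 t=21 v=5: → [18,24); WM=18; [12,18) fires=14
i=10 t=24 v=6: → [24,30); WM=21
i=11 t=27 v=8: → [24,30); WM=24; [18,24) fires=9
i=12 t=22 v=4: → [18,24); WM=24
i=13 t=23 v=3: → [18,24); WM=24
i=14 t=29 v=9: → [24,30); WM=26

[0,6)=9 [6,12)=6 [12,18)=14 [18,24)=16 [24,30)=23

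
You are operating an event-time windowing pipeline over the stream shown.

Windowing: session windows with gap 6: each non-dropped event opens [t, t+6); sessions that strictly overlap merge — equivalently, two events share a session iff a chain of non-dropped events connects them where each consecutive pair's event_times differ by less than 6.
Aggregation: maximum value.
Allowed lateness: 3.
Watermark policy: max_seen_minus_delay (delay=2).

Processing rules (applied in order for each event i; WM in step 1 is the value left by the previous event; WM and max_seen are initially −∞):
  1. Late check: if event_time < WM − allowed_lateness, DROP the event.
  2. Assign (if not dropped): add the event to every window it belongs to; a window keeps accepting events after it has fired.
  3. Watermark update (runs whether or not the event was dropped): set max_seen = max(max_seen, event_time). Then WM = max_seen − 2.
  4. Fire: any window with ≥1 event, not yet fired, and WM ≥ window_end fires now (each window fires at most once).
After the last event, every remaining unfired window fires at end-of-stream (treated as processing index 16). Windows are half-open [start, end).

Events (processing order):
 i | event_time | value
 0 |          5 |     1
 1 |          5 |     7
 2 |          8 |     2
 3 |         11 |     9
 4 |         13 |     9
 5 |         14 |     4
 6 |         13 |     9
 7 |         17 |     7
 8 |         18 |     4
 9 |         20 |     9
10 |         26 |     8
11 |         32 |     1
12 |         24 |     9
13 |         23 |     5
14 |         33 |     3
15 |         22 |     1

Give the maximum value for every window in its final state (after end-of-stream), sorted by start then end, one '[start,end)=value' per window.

i=0 t=5 v=1: → [5,11); WM=3
i=1 t=5 v=7: → [5,11); WM=3
i=2 t=8 v=2: → [5,14); WM=6
i=3 t=11 v=9: → [5,17); WM=9
i=4 t=13 v=9: → [5,19); WM=11
i=5 t=14 v=4: → [5,20); WM=12
i=6 t=13 v=9: → [5,20); WM=12
i=7 t=17 v=7: → [5,23); WM=15
i=8 t=18 v=4: → [5,24); WM=16
i=9 t=20 v=9: → [5,26); WM=18
i=10 t=26 v=8: → [26,32); WM=24
i=11 t=32 v=1: → [32,38); WM=30
i=12 t=24 v=9: DROP (t<30-3); WM=30
i=13 t=23 v=5: DROP (t<30-3); WM=30
i=14 t=33 v=3: → [32,39); WM=31
i=15 t=22 v=1: DROP (t<31-3); WM=31

[5,26)=9 [26,32)=8 [32,39)=3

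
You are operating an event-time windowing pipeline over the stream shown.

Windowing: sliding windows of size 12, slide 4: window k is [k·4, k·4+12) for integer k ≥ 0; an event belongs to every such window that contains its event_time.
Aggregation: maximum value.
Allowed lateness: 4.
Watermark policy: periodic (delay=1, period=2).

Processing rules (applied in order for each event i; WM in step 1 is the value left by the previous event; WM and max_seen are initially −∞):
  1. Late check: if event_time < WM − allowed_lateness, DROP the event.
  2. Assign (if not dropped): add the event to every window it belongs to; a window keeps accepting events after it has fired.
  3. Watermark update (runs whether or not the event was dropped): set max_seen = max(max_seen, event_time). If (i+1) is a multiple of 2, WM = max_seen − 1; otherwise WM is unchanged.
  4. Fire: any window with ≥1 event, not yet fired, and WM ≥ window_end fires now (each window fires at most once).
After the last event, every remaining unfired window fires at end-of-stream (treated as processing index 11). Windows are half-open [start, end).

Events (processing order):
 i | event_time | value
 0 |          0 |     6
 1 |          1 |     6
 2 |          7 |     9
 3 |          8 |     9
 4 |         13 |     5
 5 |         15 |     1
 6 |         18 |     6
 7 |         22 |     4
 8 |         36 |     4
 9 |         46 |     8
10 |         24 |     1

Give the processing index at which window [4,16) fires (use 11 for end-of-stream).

i=0 t=0 v=6: → [0,12); WM=−∞
i=1 t=1 v=6: → [0,12); WM=0
i=2 t=7 v=9: → [4,16),[0,12); WM=0
i=3 t=8 v=9: → [8,20),[4,16),[0,12); WM=7
i=4 t=13 v=5: → [12,24),[8,20),[4,16); WM=7
i=5 t=15 v=1: → [12,24),[8,20),[4,16); WM=14; [0,12) fires=9
i=6 t=18 v=6: → [16,28),[12,24),[8,20); WM=14
i=7 t=22 v=4: → [20,32),[16,28),[12,24); WM=21; [4,16) fires=9 [8,20) fires=9
i=8 t=36 v=4: → [36,48),[32,44),[28,40); WM=21
i=9 t=46 v=8: → [44,56),[40,52),[36,48); WM=45; [12,24) fires=6 [16,28) fires=6 [20,32) fires=4 [28,40) fires=4 [32,44) fires=4
i=10 t=24 v=1: DROP (t<45-4); WM=45

7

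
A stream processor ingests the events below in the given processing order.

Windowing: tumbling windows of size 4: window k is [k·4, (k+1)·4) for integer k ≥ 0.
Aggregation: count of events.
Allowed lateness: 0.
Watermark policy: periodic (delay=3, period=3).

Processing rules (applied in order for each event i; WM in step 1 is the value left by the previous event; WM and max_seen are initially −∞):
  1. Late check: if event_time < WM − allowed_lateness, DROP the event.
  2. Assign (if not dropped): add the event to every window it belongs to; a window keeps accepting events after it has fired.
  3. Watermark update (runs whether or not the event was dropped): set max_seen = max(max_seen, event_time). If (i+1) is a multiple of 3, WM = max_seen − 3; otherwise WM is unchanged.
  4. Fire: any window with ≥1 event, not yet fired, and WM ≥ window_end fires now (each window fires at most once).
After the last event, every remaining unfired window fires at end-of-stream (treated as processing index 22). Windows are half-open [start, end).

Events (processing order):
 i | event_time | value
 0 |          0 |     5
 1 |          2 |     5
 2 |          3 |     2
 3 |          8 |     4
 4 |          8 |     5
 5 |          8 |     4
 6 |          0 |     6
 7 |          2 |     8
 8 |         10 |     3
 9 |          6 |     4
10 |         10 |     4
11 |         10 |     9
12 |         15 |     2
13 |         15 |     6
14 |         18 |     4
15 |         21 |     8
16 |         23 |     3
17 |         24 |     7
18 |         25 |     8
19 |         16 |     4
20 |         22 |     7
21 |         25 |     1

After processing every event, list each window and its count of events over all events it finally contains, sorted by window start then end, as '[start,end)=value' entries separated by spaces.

i=0 t=0 v=5: → [0,4); WM=−∞
i=1 t=2 v=5: → [0,4); WM=−∞
i=2 t=3 v=2: → [0,4); WM=0
i=3 t=8 v=4: → [8,12); WM=0
i=4 t=8 v=5: → [8,12); WM=0
i=5 t=8 v=4: → [8,12); WM=5; [0,4) fires=3
i=6 t=0 v=6: DROP (t<5-0); WM=5
i=7 t=2 v=8: DROP (t<5-0); WM=5
i=8 t=10 v=3: → [8,12); WM=7
i=9 t=6 v=4: DROP (t<7-0); WM=7
i=10 t=10 v=4: → [8,12); WM=7
i=11 t=10 v=9: → [8,12); WM=7
i=12 t=15 v=2: → [12,16); WM=7
i=13 t=15 v=6: → [12,16); WM=7
i=14 t=18 v=4: → [16,20); WM=15; [8,12) fires=6
i=15 t=21 v=8: → [20,24); WM=15
i=16 t=23 v=3: → [20,24); WM=15
i=17 t=24 v=7: → [24,28); WM=21; [12,16) fires=2 [16,20) fires=1
i=18 t=25 v=8: → [24,28); WM=21
i=19 t=16 v=4: DROP (t<21-0); WM=21
i=20 t=22 v=7: → [20,24); WM=22
i=21 t=25 v=1: → [24,28); WM=22

[0,4)=3 [8,12)=6 [12,16)=2 [16,20)=1 [20,24)=3 [24,28)=3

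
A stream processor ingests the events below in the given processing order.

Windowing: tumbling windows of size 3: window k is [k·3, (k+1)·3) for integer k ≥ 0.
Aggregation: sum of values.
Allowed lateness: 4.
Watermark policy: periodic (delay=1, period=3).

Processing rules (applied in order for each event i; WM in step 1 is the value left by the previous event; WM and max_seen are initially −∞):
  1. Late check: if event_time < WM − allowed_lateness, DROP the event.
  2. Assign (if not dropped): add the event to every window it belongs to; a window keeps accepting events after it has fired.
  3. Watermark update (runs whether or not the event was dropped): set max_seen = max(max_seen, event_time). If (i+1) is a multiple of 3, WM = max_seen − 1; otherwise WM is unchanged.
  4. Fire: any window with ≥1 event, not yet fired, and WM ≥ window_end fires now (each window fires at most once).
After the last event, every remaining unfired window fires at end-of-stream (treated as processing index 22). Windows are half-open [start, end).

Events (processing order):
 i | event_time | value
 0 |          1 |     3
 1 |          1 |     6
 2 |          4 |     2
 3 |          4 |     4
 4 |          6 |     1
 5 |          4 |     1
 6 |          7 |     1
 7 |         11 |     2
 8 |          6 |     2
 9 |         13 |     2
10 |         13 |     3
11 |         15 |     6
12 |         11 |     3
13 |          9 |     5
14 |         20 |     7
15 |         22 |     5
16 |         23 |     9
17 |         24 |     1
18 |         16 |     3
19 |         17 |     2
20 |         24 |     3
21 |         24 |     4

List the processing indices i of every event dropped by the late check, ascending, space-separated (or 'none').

13 18 19

i=0 t=1 v=3: → [0,3); WM=−∞
i=1 t=1 v=6: → [0,3); WM=−∞
i=2 t=4 v=2: → [3,6); WM=3; [0,3) fires=9
i=3 t=4 v=4: → [3,6); WM=3
i=4 t=6 v=1: → [6,9); WM=3
i=5 t=4 v=1: → [3,6); WM=5
i=6 t=7 v=1: → [6,9); WM=5
i=7 t=11 v=2: → [9,12); WM=5
i=8 t=6 v=2: → [6,9); WM=10; [3,6) fires=7 [6,9) fires=4
i=9 t=13 v=2: → [12,15); WM=10
i=10 t=13 v=3: → [12,15); WM=10
i=11 t=15 v=6: → [15,18); WM=14; [9,12) fires=2
i=12 t=11 v=3: → [9,12); WM=14
i=13 t=9 v=5: DROP (t<14-4); WM=14
i=14 t=20 v=7: → [18,21); WM=19; [12,15) fires=5 [15,18) fires=6
i=15 t=22 v=5: → [21,24); WM=19
i=16 t=23 v=9: → [21,24); WM=19
i=17 t=24 v=1: → [24,27); WM=23; [18,21) fires=7
i=18 t=16 v=3: DROP (t<23-4); WM=23
i=19 t=17 v=2: DROP (t<23-4); WM=23
i=20 t=24 v=3: → [24,27); WM=23
i=21 t=24 v=4: → [24,27); WM=23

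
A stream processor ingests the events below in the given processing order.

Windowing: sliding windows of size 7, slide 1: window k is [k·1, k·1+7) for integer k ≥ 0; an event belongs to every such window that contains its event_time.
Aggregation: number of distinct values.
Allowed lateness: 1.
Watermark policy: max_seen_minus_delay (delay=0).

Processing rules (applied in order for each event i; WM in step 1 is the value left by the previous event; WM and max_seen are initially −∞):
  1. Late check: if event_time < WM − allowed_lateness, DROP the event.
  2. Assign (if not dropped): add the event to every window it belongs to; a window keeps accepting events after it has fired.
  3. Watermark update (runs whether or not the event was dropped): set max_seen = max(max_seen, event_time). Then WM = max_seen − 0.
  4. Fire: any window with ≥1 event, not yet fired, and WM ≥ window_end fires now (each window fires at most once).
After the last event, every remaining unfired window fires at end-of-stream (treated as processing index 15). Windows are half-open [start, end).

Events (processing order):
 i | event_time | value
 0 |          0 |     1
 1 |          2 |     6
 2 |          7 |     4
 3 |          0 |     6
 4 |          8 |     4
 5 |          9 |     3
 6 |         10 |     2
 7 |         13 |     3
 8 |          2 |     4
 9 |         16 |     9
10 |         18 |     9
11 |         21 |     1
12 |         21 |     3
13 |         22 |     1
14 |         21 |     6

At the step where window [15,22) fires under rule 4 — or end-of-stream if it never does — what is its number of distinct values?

3

i=0 t=0 v=1: → [0,7); WM=0
i=1 t=2 v=6: → [2,9),[1,8),[0,7); WM=2
i=2 t=7 v=4: → [7,14),[6,13),[5,12),[4,11),[3,10),[2,9),[1,8); WM=7; [0,7) fires=2
i=3 t=0 v=6: DROP (t<7-1); WM=7
i=4 t=8 v=4: → [8,15),[7,14),[6,13),[5,12),[4,11),[3,10),[2,9); WM=8; [1,8) fires=2
i=5 t=9 v=3: → [9,16),[8,15),[7,14),[6,13),[5,12),[4,11),[3,10); WM=9; [2,9) fires=2
i=6 t=10 v=2: → [10,17),[9,16),[8,15),[7,14),[6,13),[5,12),[4,11); WM=10; [3,10) fires=2
i=7 t=13 v=3: → [13,20),[12,19),[11,18),[10,17),[9,16),[8,15),[7,14); WM=13; [4,11) fires=3 [5,12) fires=3 [6,13) fires=3
i=8 t=2 v=4: DROP (t<13-1); WM=13
i=9 t=16 v=9: → [16,23),[15,22),[14,21),[13,20),[12,19),[11,18),[10,17); WM=16; [7,14) fires=3 [8,15) fires=3 [9,16) fires=2
i=10 t=18 v=9: → [18,25),[17,24),[16,23),[15,22),[14,21),[13,20),[12,19); WM=18; [10,17) fires=3 [11,18) fires=2
i=11 t=21 v=1: → [21,28),[20,27),[19,26),[18,25),[17,24),[16,23),[15,22); WM=21; [12,19) fires=2 [13,20) fires=2 [14,21) fires=1
i=12 t=21 v=3: → [21,28),[20,27),[19,26),[18,25),[17,24),[16,23),[15,22); WM=21
i=13 t=22 v=1: → [22,29),[21,28),[20,27),[19,26),[18,25),[17,24),[16,23); WM=22; [15,22) fires=3
i=14 t=21 v=6: → [21,28),[20,27),[19,26),[18,25),[17,24),[16,23),[15,22); WM=22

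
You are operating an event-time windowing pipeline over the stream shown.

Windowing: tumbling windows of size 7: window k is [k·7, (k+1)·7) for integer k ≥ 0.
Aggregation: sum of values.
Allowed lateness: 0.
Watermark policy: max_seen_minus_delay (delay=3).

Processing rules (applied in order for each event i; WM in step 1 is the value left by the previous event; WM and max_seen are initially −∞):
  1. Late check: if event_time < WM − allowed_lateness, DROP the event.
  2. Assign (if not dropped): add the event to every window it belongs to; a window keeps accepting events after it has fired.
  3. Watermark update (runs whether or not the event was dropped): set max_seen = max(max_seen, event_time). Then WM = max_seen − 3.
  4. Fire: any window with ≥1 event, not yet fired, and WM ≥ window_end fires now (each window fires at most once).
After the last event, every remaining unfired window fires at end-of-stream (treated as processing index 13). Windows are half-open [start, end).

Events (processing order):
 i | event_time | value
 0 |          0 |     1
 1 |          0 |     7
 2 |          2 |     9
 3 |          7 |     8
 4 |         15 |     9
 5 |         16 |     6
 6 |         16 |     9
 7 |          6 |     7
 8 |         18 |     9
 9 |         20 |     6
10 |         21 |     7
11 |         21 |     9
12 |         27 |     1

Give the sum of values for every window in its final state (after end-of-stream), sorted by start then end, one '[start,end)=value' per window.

i=0 t=0 v=1: → [0,7); WM=-3
i=1 t=0 v=7: → [0,7); WM=-3
i=2 t=2 v=9: → [0,7); WM=-1
i=3 t=7 v=8: → [7,14); WM=4
i=4 t=15 v=9: → [14,21); WM=12; [0,7) fires=17
i=5 t=16 v=6: → [14,21); WM=13
i=6 t=16 v=9: → [14,21); WM=13
i=7 t=6 v=7: DROP (t<13-0); WM=13
i=8 t=18 v=9: → [14,21); WM=15; [7,14) fires=8
i=9 t=20 v=6: → [14,21); WM=17
i=10 t=21 v=7: → [21,28); WM=18
i=11 t=21 v=9: → [21,28); WM=18
i=12 t=27 v=1: → [21,28); WM=24; [14,21) fires=39

[0,7)=17 [7,14)=8 [14,21)=39 [21,28)=17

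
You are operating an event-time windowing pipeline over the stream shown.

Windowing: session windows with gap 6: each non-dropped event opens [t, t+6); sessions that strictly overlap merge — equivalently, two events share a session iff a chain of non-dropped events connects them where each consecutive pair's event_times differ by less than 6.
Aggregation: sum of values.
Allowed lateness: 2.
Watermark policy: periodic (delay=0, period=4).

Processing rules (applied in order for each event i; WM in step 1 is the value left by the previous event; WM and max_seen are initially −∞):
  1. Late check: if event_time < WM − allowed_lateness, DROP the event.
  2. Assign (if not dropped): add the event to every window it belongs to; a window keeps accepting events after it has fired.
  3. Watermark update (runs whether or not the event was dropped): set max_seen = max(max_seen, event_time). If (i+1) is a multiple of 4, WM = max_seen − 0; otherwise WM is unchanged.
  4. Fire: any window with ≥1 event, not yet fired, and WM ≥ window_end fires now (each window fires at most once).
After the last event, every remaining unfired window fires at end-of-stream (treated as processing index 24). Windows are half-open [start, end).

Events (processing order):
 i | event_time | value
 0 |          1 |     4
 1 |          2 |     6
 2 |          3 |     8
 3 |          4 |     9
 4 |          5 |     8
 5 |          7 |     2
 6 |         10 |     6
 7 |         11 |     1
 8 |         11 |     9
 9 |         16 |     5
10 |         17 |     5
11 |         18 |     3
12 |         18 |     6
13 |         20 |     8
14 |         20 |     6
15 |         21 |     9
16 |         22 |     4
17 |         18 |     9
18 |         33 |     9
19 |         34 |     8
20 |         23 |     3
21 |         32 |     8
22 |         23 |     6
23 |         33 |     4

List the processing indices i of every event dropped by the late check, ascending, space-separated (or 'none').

i=0 t=1 v=4: → [1,7); WM=−∞
i=1 t=2 v=6: → [1,8); WM=−∞
i=2 t=3 v=8: → [1,9); WM=−∞
i=3 t=4 v=9: → [1,10); WM=4
i=4 t=5 v=8: → [1,11); WM=4
i=5 t=7 v=2: → [1,13); WM=4
i=6 t=10 v=6: → [1,16); WM=4
i=7 t=11 v=1: → [1,17); WM=11
i=8 t=11 v=9: → [1,17); WM=11
i=9 t=16 v=5: → [1,22); WM=11
i=10 t=17 v=5: → [1,23); WM=11
i=11 t=18 v=3: → [1,24); WM=18
i=12 t=18 v=6: → [1,24); WM=18
i=13 t=20 v=8: → [1,26); WM=18
i=14 t=20 v=6: → [1,26); WM=18
i=15 t=21 v=9: → [1,27); WM=21
i=16 t=22 v=4: → [1,28); WM=21
i=17 t=18 v=9: DROP (t<21-2); WM=21
i=18 t=33 v=9: → [33,39); WM=21
i=19 t=34 v=8: → [33,40); WM=34
i=20 t=23 v=3: DROP (t<34-2); WM=34
i=21 t=32 v=8: → [32,40); WM=34
i=22 t=23 v=6: DROP (t<34-2); WM=34
i=23 t=33 v=4: → [32,40); WM=34

17 20 22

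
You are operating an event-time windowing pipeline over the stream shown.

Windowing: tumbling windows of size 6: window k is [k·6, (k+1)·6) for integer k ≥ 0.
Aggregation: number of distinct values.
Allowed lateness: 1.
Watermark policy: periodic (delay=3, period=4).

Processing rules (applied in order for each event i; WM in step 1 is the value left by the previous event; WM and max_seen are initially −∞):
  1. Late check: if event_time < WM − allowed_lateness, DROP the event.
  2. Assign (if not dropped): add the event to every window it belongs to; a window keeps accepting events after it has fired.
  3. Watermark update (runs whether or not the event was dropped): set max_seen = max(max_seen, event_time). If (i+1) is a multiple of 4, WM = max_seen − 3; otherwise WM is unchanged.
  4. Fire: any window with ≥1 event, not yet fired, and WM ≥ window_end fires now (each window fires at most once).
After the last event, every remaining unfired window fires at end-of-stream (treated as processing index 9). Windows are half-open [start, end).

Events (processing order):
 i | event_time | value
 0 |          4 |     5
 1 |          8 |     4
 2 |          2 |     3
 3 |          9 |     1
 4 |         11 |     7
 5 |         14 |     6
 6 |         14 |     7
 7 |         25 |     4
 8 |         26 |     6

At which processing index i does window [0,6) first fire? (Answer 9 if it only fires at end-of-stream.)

i=0 t=4 v=5: → [0,6); WM=−∞
i=1 t=8 v=4: → [6,12); WM=−∞
i=2 t=2 v=3: → [0,6); WM=−∞
i=3 t=9 v=1: → [6,12); WM=6; [0,6) fires=2
i=4 t=11 v=7: → [6,12); WM=6
i=5 t=14 v=6: → [12,18); WM=6
i=6 t=14 v=7: → [12,18); WM=6
i=7 t=25 v=4: → [24,30); WM=22; [6,12) fires=3 [12,18) fires=2
i=8 t=26 v=6: → [24,30); WM=22

3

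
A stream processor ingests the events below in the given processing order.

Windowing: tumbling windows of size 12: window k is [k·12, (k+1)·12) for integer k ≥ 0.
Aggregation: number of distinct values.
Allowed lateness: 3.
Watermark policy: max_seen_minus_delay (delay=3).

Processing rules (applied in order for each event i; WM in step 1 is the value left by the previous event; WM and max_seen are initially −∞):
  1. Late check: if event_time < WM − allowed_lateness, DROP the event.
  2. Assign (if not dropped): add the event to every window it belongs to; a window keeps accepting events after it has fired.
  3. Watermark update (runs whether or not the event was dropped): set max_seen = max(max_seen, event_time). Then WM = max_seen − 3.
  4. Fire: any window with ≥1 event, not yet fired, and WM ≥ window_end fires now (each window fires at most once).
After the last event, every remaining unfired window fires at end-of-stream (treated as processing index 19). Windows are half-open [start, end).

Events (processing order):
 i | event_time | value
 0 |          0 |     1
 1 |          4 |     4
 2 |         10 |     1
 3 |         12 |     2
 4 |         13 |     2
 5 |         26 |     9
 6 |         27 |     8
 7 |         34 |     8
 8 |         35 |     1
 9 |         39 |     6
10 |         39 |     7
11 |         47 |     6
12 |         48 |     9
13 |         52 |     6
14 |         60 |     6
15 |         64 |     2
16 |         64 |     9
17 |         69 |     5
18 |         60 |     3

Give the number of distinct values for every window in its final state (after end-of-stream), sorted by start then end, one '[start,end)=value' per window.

i=0 t=0 v=1: → [0,12); WM=-3
i=1 t=4 v=4: → [0,12); WM=1
i=2 t=10 v=1: → [0,12); WM=7
i=3 t=12 v=2: → [12,24); WM=9
i=4 t=13 v=2: → [12,24); WM=10
i=5 t=26 v=9: → [24,36); WM=23; [0,12) fires=2
i=6 t=27 v=8: → [24,36); WM=24; [12,24) fires=1
i=7 t=34 v=8: → [24,36); WM=31
i=8 t=35 v=1: → [24,36); WM=32
i=9 t=39 v=6: → [36,48); WM=36; [24,36) fires=3
i=10 t=39 v=7: → [36,48); WM=36
i=11 t=47 v=6: → [36,48); WM=44
i=12 t=48 v=9: → [48,60); WM=45
i=13 t=52 v=6: → [48,60); WM=49; [36,48) fires=2
i=14 t=60 v=6: → [60,72); WM=57
i=15 t=64 v=2: → [60,72); WM=61; [48,60) fires=2
i=16 t=64 v=9: → [60,72); WM=61
i=17 t=69 v=5: → [60,72); WM=66
i=18 t=60 v=3: DROP (t<66-3); WM=66

[0,12)=2 [12,24)=1 [24,36)=3 [36,48)=2 [48,60)=2 [60,72)=4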